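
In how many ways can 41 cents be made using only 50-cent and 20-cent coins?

We need non-negative integers (x, y) with 50x + 20y = 41.
For each x from 0 to 0, check if (41 - 50x) is a non-negative multiple of 20.
Solutions (x, y): none
Count: 0

0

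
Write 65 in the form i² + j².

We need to find integers i, j > 0 such that i² + j² = 65.
Trying i = 1: j² = 65 - 1² = 65 - 1 = 64
j = 8
Check: 1² + 8² = 1 + 64 = 65 ✓

65 = 1² + 8²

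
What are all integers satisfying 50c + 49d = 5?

Step 1: Compute gcd(50, 49) = 1.
Since 1 divides 5, solutions exist.

Step 2: Find a particular solution using extended Euclidean algorithm.
We get c₀ = 5, d₀ = -5.
Check: 50*5 + 49*-5 = 5 = 5 ✓

Step 3: Write the general solution.
c = 5 + (49/1)t = 5 + 49t
d = -5 - (50/1)t = -5 - 50t
for any integer t.

c = 5 + 49t, d = -5 - 50t for integer t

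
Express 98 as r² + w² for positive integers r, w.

We need to find integers r, w > 0 such that r² + w² = 98.
Trying r = 7: w² = 98 - 7² = 98 - 49 = 49
w = 7
Check: 7² + 7² = 49 + 49 = 98 ✓

98 = 7² + 7²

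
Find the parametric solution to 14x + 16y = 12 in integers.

Step 1: Compute gcd(14, 16) = 2.
Since 2 divides 12, solutions exist.

Step 2: Find a particular solution using extended Euclidean algorithm.
We get x₀ = -6, y₀ = 6.
Check: 14*-6 + 16*6 = 12 = 12 ✓

Step 3: Write the general solution.
x = -6 + (16/2)t = -6 + 8t
y = 6 - (14/2)t = 6 - 7t
for any integer t.

x = -6 + 8t, y = 6 - 7t for integer t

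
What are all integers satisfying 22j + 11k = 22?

Step 1: Compute gcd(22, 11) = 11.
Since 11 divides 22, solutions exist.

Step 2: Find a particular solution using extended Euclidean algorithm.
We get j₀ = 0, k₀ = 2.
Check: 22*0 + 11*2 = 22 = 22 ✓

Step 3: Write the general solution.
j = 0 + (11/11)t = 0 + 1t
k = 2 - (22/11)t = 2 - 2t
for any integer t.

j = 0 + 1t, k = 2 - 2t for integer t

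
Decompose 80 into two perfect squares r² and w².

We need to find integers r, w > 0 such that r² + w² = 80.
Trying r = 4: w² = 80 - 4² = 80 - 16 = 64
w = 8
Check: 4² + 8² = 16 + 64 = 80 ✓

80 = 4² + 8²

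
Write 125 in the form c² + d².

We need to find integers c, d > 0 such that c² + d² = 125.
Trying c = 2: d² = 125 - 2² = 125 - 4 = 121
d = 11
Check: 2² + 11² = 4 + 121 = 125 ✓

125 = 2² + 11²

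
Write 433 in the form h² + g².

We need to find integers h, g > 0 such that h² + g² = 433.
Trying h = 12: g² = 433 - 12² = 433 - 144 = 289
g = 17
Check: 12² + 17² = 144 + 289 = 433 ✓

433 = 12² + 17²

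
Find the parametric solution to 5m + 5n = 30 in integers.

Step 1: Compute gcd(5, 5) = 5.
Since 5 divides 30, solutions exist.

Step 2: Find a particular solution using extended Euclidean algorithm.
We get m₀ = 0, n₀ = 6.
Check: 5*0 + 5*6 = 30 = 30 ✓

Step 3: Write the general solution.
m = 0 + (5/5)t = 0 + 1t
n = 6 - (5/5)t = 6 - 1t
for any integer t.

m = 0 + 1t, n = 6 - 1t for integer t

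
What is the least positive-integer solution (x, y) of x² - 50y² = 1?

We seek the smallest positive integers (x, y) with x² - 50y² = 1, i.e., x² = 50y² + 1.
Try successive y values:
y = 1: x² = 50·1² + 1 = 51, not a perfect square
y = 2: x² = 50·2² + 1 = 201, not a perfect square
y = 3: x² = 50·3² + 1 = 451, not a perfect square
... continuing the search (or via continued fractions) ...
y = 14: x² = 50·14² + 1 = 9801, x = 99 ✓

Verify: 99² - 50·14² = 9801 - 9800 = 1 ✓

x = 99, y = 14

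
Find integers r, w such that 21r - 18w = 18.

Step 1: Check solvability.
gcd(21, 18) = 3
Since 3 divides 18, solutions exist.

Step 2: Apply extended Euclidean algorithm to find gcd.
We find integers such that 21*x0 + 18*y0 = 3

Step 3: Scale the particular solution.
Multiply by 18/3 = 6:
r = 6, w = 6

Step 4: Verify.
21*(6) - 18*(6) = 18 = 18 ✓

r = 6, w = 6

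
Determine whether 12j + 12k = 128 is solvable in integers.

Step 1: Compute gcd(12, 12).
gcd(12, 12) = 12

Step 2: Check divisibility.
Does 12 divide 128? 128 = 12 x 10 + 8, so no.

By the theorem on linear Diophantine equations, 12j + 12k = 128 has integer solutions if and only if gcd(12, 12) divides 128. Since 12 does not divide 128, no solutions exist.

No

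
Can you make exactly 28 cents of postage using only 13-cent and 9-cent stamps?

We need non-negative x, y with 13x + 9y = 28.
gcd(13, 9) = 1 divides 28, so integer solutions exist, but checking x = 0..2 shows none with y ≥ 0.
So 28 cannot be made with non-negative stamp counts.

No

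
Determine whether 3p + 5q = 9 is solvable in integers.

Step 1: Compute gcd(3, 5).
gcd(3, 5) = 1

Step 2: Check divisibility.
Does 1 divide 9? 9 = 1 x 9, so yes.

By the theorem on linear Diophantine equations, 3p + 5q = 9 has integer solutions if and only if gcd(3, 5) divides 9. Since 1 | 9, solutions exist.

Yes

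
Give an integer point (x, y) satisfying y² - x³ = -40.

Try small integer x values and check whether x³ - 40 is a perfect square.
x = 14: x³ - 40 = 14³ - 40 = 2744 - 40 = 2704
Is 2704 a perfect square? 52² = 2704 ✓
So (x, y) = (14, 52) is a solution.

x = 14, y = 52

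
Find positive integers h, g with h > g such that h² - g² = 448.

Factor: h² - g² = (h+g)(h-g) = 448.
We need two factors of 448 with the same parity.
Use h+g = 224 and h-g = 2 (product 224·2 = 448).
Adding: 2h = 226, so h = 113.
Subtracting: 2g = 222, so g = 111.
Check: 113² - 111² = 12769 - 12321 = 448 ✓

h = 113, g = 111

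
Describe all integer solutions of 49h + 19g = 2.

Step 1: Compute gcd(49, 19) = 1.
Since 1 divides 2, solutions exist.

Step 2: Find a particular solution using extended Euclidean algorithm.
We get h₀ = 14, g₀ = -36.
Check: 49*14 + 19*-36 = 2 = 2 ✓

Step 3: Write the general solution.
h = 14 + (19/1)t = 14 + 19t
g = -36 - (49/1)t = -36 - 49t
for any integer t.

h = 14 + 19t, g = -36 - 49t for integer t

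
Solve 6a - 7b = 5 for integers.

Step 1: Check solvability.
gcd(6, 7) = 1
Since 1 divides 5, solutions exist.

Step 2: Apply extended Euclidean algorithm to find gcd.
We find integers such that 6*x0 + 7*y0 = 1

Step 3: Scale the particular solution.
Multiply by 5/1 = 5:
a = -5, b = -5

Step 4: Verify.
6*(-5) - 7*(-5) = 5 = 5 ✓

a = -5, b = -5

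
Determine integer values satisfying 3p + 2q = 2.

Step 1: Check solvability.
gcd(3, 2) = 1
Since 1 divides 2, solutions exist.

Step 2: Apply extended Euclidean algorithm to find gcd.
We find integers such that 3*x0 + 2*y0 = 1

Step 3: Scale the particular solution.
Multiply by 2/1 = 2:
p = 2, q = -2

Step 4: Verify.
3*(2) + 2*(-2) = 2 = 2 ✓

p = 2, q = -2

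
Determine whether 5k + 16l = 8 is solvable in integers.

Step 1: Compute gcd(5, 16).
gcd(5, 16) = 1

Step 2: Check divisibility.
Does 1 divide 8? 8 = 1 x 8, so yes.

By the theorem on linear Diophantine equations, 5k + 16l = 8 has integer solutions if and only if gcd(5, 16) divides 8. Since 1 | 8, solutions exist.

Yes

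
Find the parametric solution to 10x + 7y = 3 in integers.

Step 1: Compute gcd(10, 7) = 1.
Since 1 divides 3, solutions exist.

Step 2: Find a particular solution using extended Euclidean algorithm.
We get x₀ = -6, y₀ = 9.
Check: 10*-6 + 7*9 = 3 = 3 ✓

Step 3: Write the general solution.
x = -6 + (7/1)t = -6 + 7t
y = 9 - (10/1)t = 9 - 10t
for any integer t.

x = -6 + 7t, y = 9 - 10t for integer t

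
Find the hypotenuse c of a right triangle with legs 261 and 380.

c² = a² + b² = 261² + 380² = 68121 + 144400 = 212521
c = 461

461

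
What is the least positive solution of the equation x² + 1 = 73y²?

We need x² = 73y² - 1. Try successive y:
y = 1: x² = 73·1² - 1 = 72, not a perfect square
y = 2: x² = 73·2² - 1 = 291, not a perfect square
y = 3: x² = 73·3² - 1 = 656, not a perfect square
...
y = 125: x² = 73·125² - 1 = 1140624 = 1068² ✓
Check: 1068² - 73·125² = 1140624 - 1140625 = -1 ✓

x = 1068, y = 125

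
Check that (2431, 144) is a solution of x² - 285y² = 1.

Compute x² = 2431² = 5909761
Compute 285y² = 285·144² = 285·20736 = 5909760
x² - 285y² = 5909761 - 5909760 = 1
Since this equals 1, (2431, 144) is a solution.

Yes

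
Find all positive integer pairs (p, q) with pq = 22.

The positive divisors of 22 are: 1, 2, 11, 22.
Each divisor d gives the pair (d, 22/d):
(1, 22), (2, 11), (11, 2), (22, 1)

(1, 22), (2, 11), (11, 2), (22, 1)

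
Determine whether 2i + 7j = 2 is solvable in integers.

Step 1: Compute gcd(2, 7).
gcd(2, 7) = 1

Step 2: Check divisibility.
Does 1 divide 2? 2 = 1 x 2, so yes.

By the theorem on linear Diophantine equations, 2i + 7j = 2 has integer solutions if and only if gcd(2, 7) divides 2. Since 1 | 2, solutions exist.

Yes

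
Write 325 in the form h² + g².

We need to find integers h, g > 0 such that h² + g² = 325.
Trying h = 1: g² = 325 - 1² = 325 - 1 = 324
g = 18
Check: 1² + 18² = 1 + 324 = 325 ✓

325 = 1² + 18²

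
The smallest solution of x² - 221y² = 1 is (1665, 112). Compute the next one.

Solutions to x² - Dy² = 1 are generated by powers of (x₀ + y₀√D).
The next solution satisfies x₁ + y₁√221 = (x₀ + y₀√221)², giving:
x₁ = x₀² + 221y₀² = 1665² + 221·112² = 2772225 + 2772224 = 5544449
y₁ = 2x₀y₀ = 2·1665·112 = 372960

Verify: 5544449² - 221·372960² = 30740914713601 - 30740914713600 = 1 ✓

x = 5544449, y = 372960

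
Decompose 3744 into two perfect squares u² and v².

We need to find integers u, v > 0 such that u² + v² = 3744.
Trying u = 12: v² = 3744 - 12² = 3744 - 144 = 3600
v = 60
Check: 12² + 60² = 144 + 3600 = 3744 ✓

3744 = 12² + 60²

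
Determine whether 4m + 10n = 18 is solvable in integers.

Step 1: Compute gcd(4, 10).
gcd(4, 10) = 2

Step 2: Check divisibility.
Does 2 divide 18? 18 = 2 x 9, so yes.

By the theorem on linear Diophantine equations, 4m + 10n = 18 has integer solutions if and only if gcd(4, 10) divides 18. Since 2 | 18, solutions exist.

Yes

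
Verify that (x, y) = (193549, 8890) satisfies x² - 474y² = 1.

Compute x² = 193549² = 37461215401
Compute 474y² = 474·8890² = 474·79032100 = 37461215400
x² - 474y² = 37461215401 - 37461215400 = 1
Since this equals 1, (193549, 8890) is a solution.

Yes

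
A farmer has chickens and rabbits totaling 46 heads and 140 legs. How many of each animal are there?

Let c = chickens, r = rabbits.
Heads: c + r = 46
Legs: 2c + 4r = 140
From the first equation, c = 46 - r. Substitute:
2(46 - r) + 4r = 140
92 + 2r = 140
r = (140 - 92)/2 = 24
c = 46 - 24 = 22

Chickens: 22, Rabbits: 24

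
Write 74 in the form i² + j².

We need to find integers i, j > 0 such that i² + j² = 74.
Trying i = 5: j² = 74 - 5² = 74 - 25 = 49
j = 7
Check: 5² + 7² = 25 + 49 = 74 ✓

74 = 5² + 7²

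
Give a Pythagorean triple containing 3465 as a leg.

We need the other leg and hypotenuse such that 3465² + x² = c².
Take x = 6664, c = 7511: 3465² + 6664² = 12006225 + 44408896 = 56415121 = 7511² ✓
Triple: (3465, 6664, 7511)

(3465, 6664, 7511)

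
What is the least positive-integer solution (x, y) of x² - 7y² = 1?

We seek the smallest positive integers (x, y) with x² - 7y² = 1, i.e., x² = 7y² + 1.
Try successive y values:
y = 1: x² = 7·1² + 1 = 8, not a perfect square
y = 2: x² = 7·2² + 1 = 29, not a perfect square
y = 3: x² = 7·3² + 1 = 64, x = 8 ✓

Verify: 8² - 7·3² = 64 - 63 = 1 ✓

x = 8, y = 3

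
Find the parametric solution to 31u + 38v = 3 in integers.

Step 1: Compute gcd(31, 38) = 1.
Since 1 divides 3, solutions exist.

Step 2: Find a particular solution using extended Euclidean algorithm.
We get u₀ = -33, v₀ = 27.
Check: 31*-33 + 38*27 = 3 = 3 ✓

Step 3: Write the general solution.
u = -33 + (38/1)t = -33 + 38t
v = 27 - (31/1)t = 27 - 31t
for any integer t.

u = -33 + 38t, v = 27 - 31t for integer t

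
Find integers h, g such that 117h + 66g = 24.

Step 1: Check solvability.
gcd(117, 66) = 3
Since 3 divides 24, solutions exist.

Step 2: Apply extended Euclidean algorithm to find gcd.
We find integers such that 117*x0 + 66*y0 = 3

Step 3: Scale the particular solution.
Multiply by 24/3 = 8:
h = -72, g = 128

Step 4: Verify.
117*(-72) + 66*(128) = 24 = 24 ✓

h = -72, g = 128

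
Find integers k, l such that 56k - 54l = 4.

Step 1: Check solvability.
gcd(56, 54) = 2
Since 2 divides 4, solutions exist.

Step 2: Apply extended Euclidean algorithm to find gcd.
We find integers such that 56*x0 + 54*y0 = 2

Step 3: Scale the particular solution.
Multiply by 4/2 = 2:
k = 2, l = 2

Step 4: Verify.
56*(2) - 54*(2) = 4 = 4 ✓

k = 2, l = 2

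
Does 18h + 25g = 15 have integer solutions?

Step 1: Compute gcd(18, 25).
gcd(18, 25) = 1

Step 2: Check divisibility.
Does 1 divide 15? 15 = 1 x 15, so yes.

By the theorem on linear Diophantine equations, 18h + 25g = 15 has integer solutions if and only if gcd(18, 25) divides 15. Since 1 | 15, solutions exist.

Yes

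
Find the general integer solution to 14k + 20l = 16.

Step 1: Compute gcd(14, 20) = 2.
Since 2 divides 16, solutions exist.

Step 2: Find a particular solution using extended Euclidean algorithm.
We get k₀ = 24, l₀ = -16.
Check: 14*24 + 20*-16 = 16 = 16 ✓

Step 3: Write the general solution.
k = 24 + (20/2)t = 24 + 10t
l = -16 - (14/2)t = -16 - 7t
for any integer t.

k = 24 + 10t, l = -16 - 7t for integer t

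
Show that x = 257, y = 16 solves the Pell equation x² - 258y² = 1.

Compute x² = 257² = 66049
Compute 258y² = 258·16² = 258·256 = 66048
x² - 258y² = 66049 - 66048 = 1
Since this equals 1, (257, 16) is a solution.

Yes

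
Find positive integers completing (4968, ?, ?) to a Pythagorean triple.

We need the other leg and hypotenuse such that 4968² + x² = c².
Take x = 1230, c = 5118: 4968² + 1230² = 24681024 + 1512900 = 26193924 = 5118² ✓
Triple: (1230, 4968, 5118)

(1230, 4968, 5118)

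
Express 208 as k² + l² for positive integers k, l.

We need to find integers k, l > 0 such that k² + l² = 208.
Trying k = 8: l² = 208 - 8² = 208 - 64 = 144
l = 12
Check: 8² + 12² = 64 + 144 = 208 ✓

208 = 8² + 12²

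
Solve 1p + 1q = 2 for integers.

Step 1: Check solvability.
gcd(1, 1) = 1
Since 1 divides 2, solutions exist.

Step 2: Apply extended Euclidean algorithm to find gcd.
We find integers such that 1*x0 + 1*y0 = 1

Step 3: Scale the particular solution.
Multiply by 2/1 = 2:
p = 0, q = 2

Step 4: Verify.
1*(0) + 1*(2) = 2 = 2 ✓

p = 0, q = 2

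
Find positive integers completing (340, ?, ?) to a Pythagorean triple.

We need the other leg and hypotenuse such that 340² + x² = c².
Take x = 189, c = 389: 340² + 189² = 115600 + 35721 = 151321 = 389² ✓
Triple: (189, 340, 389)

(189, 340, 389)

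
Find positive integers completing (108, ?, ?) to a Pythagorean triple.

We need the other leg and hypotenuse such that 108² + x² = c².
Take x = 725, c = 733: 108² + 725² = 11664 + 525625 = 537289 = 733² ✓
Triple: (725, 108, 733)

(725, 108, 733)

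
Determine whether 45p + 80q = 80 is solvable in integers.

Step 1: Compute gcd(45, 80).
gcd(45, 80) = 5

Step 2: Check divisibility.
Does 5 divide 80? 80 = 5 x 16, so yes.

By the theorem on linear Diophantine equations, 45p + 80q = 80 has integer solutions if and only if gcd(45, 80) divides 80. Since 5 | 80, solutions exist.

Yes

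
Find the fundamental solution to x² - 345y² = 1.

We seek the smallest positive integers (x, y) with x² - 345y² = 1, i.e., x² = 345y² + 1.
Try successive y values:
y = 1: x² = 345·1² + 1 = 346, not a perfect square
y = 2: x² = 345·2² + 1 = 1381, not a perfect square
y = 3: x² = 345·3² + 1 = 3106, not a perfect square
... continuing the search (or via continued fractions) ...
y = 364: x² = 345·364² + 1 = 45711121, x = 6761 ✓

Verify: 6761² - 345·364² = 45711121 - 45711120 = 1 ✓

x = 6761, y = 364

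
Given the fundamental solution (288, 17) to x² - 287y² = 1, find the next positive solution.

Solutions to x² - Dy² = 1 are generated by powers of (x₀ + y₀√D).
The next solution satisfies x₁ + y₁√287 = (x₀ + y₀√287)², giving:
x₁ = x₀² + 287y₀² = 288² + 287·17² = 82944 + 82943 = 165887
y₁ = 2x₀y₀ = 2·288·17 = 9792

Verify: 165887² - 287·9792² = 27518496769 - 27518496768 = 1 ✓

x = 165887, y = 9792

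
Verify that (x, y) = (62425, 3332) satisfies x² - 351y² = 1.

Compute x² = 62425² = 3896880625
Compute 351y² = 351·3332² = 351·11102224 = 3896880624
x² - 351y² = 3896880625 - 3896880624 = 1
Since this equals 1, (62425, 3332) is a solution.

Yes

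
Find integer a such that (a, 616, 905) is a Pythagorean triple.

a² = c² - b² = 905² - 616² = 819025 - 379456 = 439569
a = sqrt(439569) = 663

663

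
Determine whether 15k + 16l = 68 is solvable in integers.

Step 1: Compute gcd(15, 16).
gcd(15, 16) = 1

Step 2: Check divisibility.
Does 1 divide 68? 68 = 1 x 68, so yes.

By the theorem on linear Diophantine equations, 15k + 16l = 68 has integer solutions if and only if gcd(15, 16) divides 68. Since 1 | 68, solutions exist.

Yes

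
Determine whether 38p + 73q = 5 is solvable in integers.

Step 1: Compute gcd(38, 73).
gcd(38, 73) = 1

Step 2: Check divisibility.
Does 1 divide 5? 5 = 1 x 5, so yes.

By the theorem on linear Diophantine equations, 38p + 73q = 5 has integer solutions if and only if gcd(38, 73) divides 5. Since 1 | 5, solutions exist.

Yes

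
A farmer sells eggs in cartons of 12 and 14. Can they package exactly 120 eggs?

We need non-negative a, b with 12a + 14b = 120.
gcd(12, 14) = 2 divides 120.
Try a = 3: 14b = 120 - 36 = 84, so b = 6.
One way: 3 cartons of 12 and 6 cartons of 14.

Yes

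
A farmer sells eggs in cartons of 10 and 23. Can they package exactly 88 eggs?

We need non-negative a, b with 10a + 23b = 88.
gcd(10, 23) = 1 divides 88, but no a in [0, 8] gives non-negative b.

No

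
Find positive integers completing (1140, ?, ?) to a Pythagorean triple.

We need the other leg and hypotenuse such that 1140² + x² = c².
Take x = 539, c = 1261: 1140² + 539² = 1299600 + 290521 = 1590121 = 1261² ✓
Triple: (539, 1140, 1261)

(539, 1140, 1261)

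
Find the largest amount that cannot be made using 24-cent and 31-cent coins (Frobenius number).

For two coprime denominations a and b, the Frobenius number (largest value not representable as a non-negative combination) is ab - a - b.
Here gcd(24, 31) = 1, so they are coprime.
F(24, 31) = 24·31 - 24 - 31 = 744 - 55 = 689

689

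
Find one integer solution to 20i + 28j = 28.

Step 1: Check solvability.
gcd(20, 28) = 4
Since 4 divides 28, solutions exist.

Step 2: Apply extended Euclidean algorithm to find gcd.
We find integers such that 20*x0 + 28*y0 = 4

Step 3: Scale the particular solution.
Multiply by 28/4 = 7:
i = 21, j = -14

Step 4: Verify.
20*(21) + 28*(-14) = 28 = 28 ✓

i = 21, j = -14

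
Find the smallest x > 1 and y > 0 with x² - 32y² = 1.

We seek the smallest positive integers (x, y) with x² - 32y² = 1, i.e., x² = 32y² + 1.
Try successive y values:
y = 1: x² = 32·1² + 1 = 33, not a perfect square
y = 2: x² = 32·2² + 1 = 129, not a perfect square
y = 3: x² = 32·3² + 1 = 289, x = 17 ✓

Verify: 17² - 32·3² = 289 - 288 = 1 ✓

x = 17, y = 3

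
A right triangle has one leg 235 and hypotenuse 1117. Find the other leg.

b² = c² - a² = 1247689 - 55225 = 1192464
b = 1092

1092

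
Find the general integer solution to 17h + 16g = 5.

Step 1: Compute gcd(17, 16) = 1.
Since 1 divides 5, solutions exist.

Step 2: Find a particular solution using extended Euclidean algorithm.
We get h₀ = 5, g₀ = -5.
Check: 17*5 + 16*-5 = 5 = 5 ✓

Step 3: Write the general solution.
h = 5 + (16/1)t = 5 + 16t
g = -5 - (17/1)t = -5 - 17t
for any integer t.

h = 5 + 16t, g = -5 - 17t for integer t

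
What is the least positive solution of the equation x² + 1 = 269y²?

We need x² = 269y² - 1. Try successive y:
y = 1: x² = 269·1² - 1 = 268, not a perfect square
y = 2: x² = 269·2² - 1 = 1075, not a perfect square
y = 3: x² = 269·3² - 1 = 2420, not a perfect square
...
y = 5: x² = 269·5² - 1 = 6724 = 82² ✓
Check: 82² - 269·5² = 6724 - 6725 = -1 ✓

x = 82, y = 5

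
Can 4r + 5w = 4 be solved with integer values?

Step 1: Compute gcd(4, 5).
gcd(4, 5) = 1

Step 2: Check divisibility.
Does 1 divide 4? 4 = 1 x 4, so yes.

By the theorem on linear Diophantine equations, 4r + 5w = 4 has integer solutions if and only if gcd(4, 5) divides 4. Since 1 | 4, solutions exist.

Yes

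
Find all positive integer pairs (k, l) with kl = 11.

The positive divisors of 11 are: 1, 11.
Each divisor d gives the pair (d, 11/d):
(1, 11), (11, 1)

(1, 11), (11, 1)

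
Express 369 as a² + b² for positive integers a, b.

We need to find integers a, b > 0 such that a² + b² = 369.
Trying a = 12: b² = 369 - 12² = 369 - 144 = 225
b = 15
Check: 12² + 15² = 144 + 225 = 369 ✓

369 = 12² + 15²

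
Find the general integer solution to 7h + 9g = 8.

Step 1: Compute gcd(7, 9) = 1.
Since 1 divides 8, solutions exist.

Step 2: Find a particular solution using extended Euclidean algorithm.
We get h₀ = 32, g₀ = -24.
Check: 7*32 + 9*-24 = 8 = 8 ✓

Step 3: Write the general solution.
h = 32 + (9/1)t = 32 + 9t
g = -24 - (7/1)t = -24 - 7t
for any integer t.

h = 32 + 9t, g = -24 - 7t for integer t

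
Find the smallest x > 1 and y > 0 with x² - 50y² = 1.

We seek the smallest positive integers (x, y) with x² - 50y² = 1, i.e., x² = 50y² + 1.
Try successive y values:
y = 1: x² = 50·1² + 1 = 51, not a perfect square
y = 2: x² = 50·2² + 1 = 201, not a perfect square
y = 3: x² = 50·3² + 1 = 451, not a perfect square
... continuing the search (or via continued fractions) ...
y = 14: x² = 50·14² + 1 = 9801, x = 99 ✓

Verify: 99² - 50·14² = 9801 - 9800 = 1 ✓

x = 99, y = 14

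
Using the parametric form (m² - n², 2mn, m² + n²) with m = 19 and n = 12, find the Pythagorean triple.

a = m² - n² = 361 - 144 = 217
b = 2mn = 2·19·12 = 456
c = m² + n² = 361 + 144 = 505
Verify: 217² + 456² = 47089 + 207936 = 255025 = 505² ✓

(217, 456, 505)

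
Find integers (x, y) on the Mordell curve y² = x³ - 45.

Try small integer x values and check whether x³ - 45 is a perfect square.
x = 21: x³ - 45 = 21³ - 45 = 9261 - 45 = 9216
Is 9216 a perfect square? 96² = 9216 ✓
So (x, y) = (21, -96) is a solution.

x = 21, y = -96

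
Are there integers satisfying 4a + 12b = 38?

Step 1: Compute gcd(4, 12).
gcd(4, 12) = 4

Step 2: Check divisibility.
Does 4 divide 38? 38 = 4 x 9 + 2, so no.

By the theorem on linear Diophantine equations, 4a + 12b = 38 has integer solutions if and only if gcd(4, 12) divides 38. Since 4 does not divide 38, no solutions exist.

No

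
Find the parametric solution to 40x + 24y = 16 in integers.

Step 1: Compute gcd(40, 24) = 8.
Since 8 divides 16, solutions exist.

Step 2: Find a particular solution using extended Euclidean algorithm.
We get x₀ = -2, y₀ = 4.
Check: 40*-2 + 24*4 = 16 = 16 ✓

Step 3: Write the general solution.
x = -2 + (24/8)t = -2 + 3t
y = 4 - (40/8)t = 4 - 5t
for any integer t.

x = -2 + 3t, y = 4 - 5t for integer t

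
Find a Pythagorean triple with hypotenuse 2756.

We need a² + b² = 2756² = 7595536.
Trying: 444² + 2720² = 197136 + 7398400 = 7595536 ✓

(444, 2720, 2756)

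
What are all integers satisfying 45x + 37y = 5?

Step 1: Compute gcd(45, 37) = 1.
Since 1 divides 5, solutions exist.

Step 2: Find a particular solution using extended Euclidean algorithm.
We get x₀ = 70, y₀ = -85.
Check: 45*70 + 37*-85 = 5 = 5 ✓

Step 3: Write the general solution.
x = 70 + (37/1)t = 70 + 37t
y = -85 - (45/1)t = -85 - 45t
for any integer t.

x = 70 + 37t, y = -85 - 45t for integer t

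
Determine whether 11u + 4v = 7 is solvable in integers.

Step 1: Compute gcd(11, 4).
gcd(11, 4) = 1

Step 2: Check divisibility.
Does 1 divide 7? 7 = 1 x 7, so yes.

By the theorem on linear Diophantine equations, 11u + 4v = 7 has integer solutions if and only if gcd(11, 4) divides 7. Since 1 | 7, solutions exist.

Yes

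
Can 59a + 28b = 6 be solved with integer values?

Step 1: Compute gcd(59, 28).
gcd(59, 28) = 1

Step 2: Check divisibility.
Does 1 divide 6? 6 = 1 x 6, so yes.

By the theorem on linear Diophantine equations, 59a + 28b = 6 has integer solutions if and only if gcd(59, 28) divides 6. Since 1 | 6, solutions exist.

Yes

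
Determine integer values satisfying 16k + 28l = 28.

Step 1: Check solvability.
gcd(16, 28) = 4
Since 4 divides 28, solutions exist.

Step 2: Apply extended Euclidean algorithm to find gcd.
We find integers such that 16*x0 + 28*y0 = 4

Step 3: Scale the particular solution.
Multiply by 28/4 = 7:
k = 14, l = -7

Step 4: Verify.
16*(14) + 28*(-7) = 28 = 28 ✓

k = 14, l = -7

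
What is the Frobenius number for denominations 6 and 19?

For two coprime denominations a and b, the Frobenius number (largest value not representable as a non-negative combination) is ab - a - b.
Here gcd(6, 19) = 1, so they are coprime.
F(6, 19) = 6·19 - 6 - 19 = 114 - 25 = 89

89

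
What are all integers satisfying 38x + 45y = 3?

Step 1: Compute gcd(38, 45) = 1.
Since 1 divides 3, solutions exist.

Step 2: Find a particular solution using extended Euclidean algorithm.
We get x₀ = -39, y₀ = 33.
Check: 38*-39 + 45*33 = 3 = 3 ✓

Step 3: Write the general solution.
x = -39 + (45/1)t = -39 + 45t
y = 33 - (38/1)t = 33 - 38t
for any integer t.

x = -39 + 45t, y = 33 - 38t for integer t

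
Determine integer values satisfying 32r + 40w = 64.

Step 1: Check solvability.
gcd(32, 40) = 8
Since 8 divides 64, solutions exist.

Step 2: Apply extended Euclidean algorithm to find gcd.
We find integers such that 32*x0 + 40*y0 = 8

Step 3: Scale the particular solution.
Multiply by 64/8 = 8:
r = -8, w = 8

Step 4: Verify.
32*(-8) + 40*(8) = 64 = 64 ✓

r = -8, w = 8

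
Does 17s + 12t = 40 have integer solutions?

Step 1: Compute gcd(17, 12).
gcd(17, 12) = 1

Step 2: Check divisibility.
Does 1 divide 40? 40 = 1 x 40, so yes.

By the theorem on linear Diophantine equations, 17s + 12t = 40 has integer solutions if and only if gcd(17, 12) divides 40. Since 1 | 40, solutions exist.

Yes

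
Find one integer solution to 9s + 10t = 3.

Step 1: Check solvability.
gcd(9, 10) = 1
Since 1 divides 3, solutions exist.

Step 2: Apply extended Euclidean algorithm to find gcd.
We find integers such that 9*x0 + 10*y0 = 1

Step 3: Scale the particular solution.
Multiply by 3/1 = 3:
s = -3, t = 3

Step 4: Verify.
9*(-3) + 10*(3) = 3 = 3 ✓

s = -3, t = 3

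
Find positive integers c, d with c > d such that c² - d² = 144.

Factor: c² - d² = (c+d)(c-d) = 144.
We need two factors of 144 with the same parity.
Use c+d = 72 and c-d = 2 (product 72·2 = 144).
Adding: 2c = 74, so c = 37.
Subtracting: 2d = 70, so d = 35.
Check: 37² - 35² = 1369 - 1225 = 144 ✓

c = 37, d = 35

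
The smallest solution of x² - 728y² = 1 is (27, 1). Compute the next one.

Solutions to x² - Dy² = 1 are generated by powers of (x₀ + y₀√D).
The next solution satisfies x₁ + y₁√728 = (x₀ + y₀√728)², giving:
x₁ = x₀² + 728y₀² = 27² + 728·1² = 729 + 728 = 1457
y₁ = 2x₀y₀ = 2·27·1 = 54

Verify: 1457² - 728·54² = 2122849 - 2122848 = 1 ✓

x = 1457, y = 54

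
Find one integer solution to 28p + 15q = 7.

Step 1: Check solvability.
gcd(28, 15) = 1
Since 1 divides 7, solutions exist.

Step 2: Apply extended Euclidean algorithm to find gcd.
We find integers such that 28*x0 + 15*y0 = 1

Step 3: Scale the particular solution.
Multiply by 7/1 = 7:
p = 49, q = -91

Step 4: Verify.
28*(49) + 15*(-91) = 7 = 7 ✓

p = 49, q = -91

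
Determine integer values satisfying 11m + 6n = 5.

Step 1: Check solvability.
gcd(11, 6) = 1
Since 1 divides 5, solutions exist.

Step 2: Apply extended Euclidean algorithm to find gcd.
We find integers such that 11*x0 + 6*y0 = 1

Step 3: Scale the particular solution.
Multiply by 5/1 = 5:
m = -5, n = 10

Step 4: Verify.
11*(-5) + 6*(10) = 5 = 5 ✓

m = -5, n = 10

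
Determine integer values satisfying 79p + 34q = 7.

Step 1: Check solvability.
gcd(79, 34) = 1
Since 1 divides 7, solutions exist.

Step 2: Apply extended Euclidean algorithm to find gcd.
We find integers such that 79*x0 + 34*y0 = 1

Step 3: Scale the particular solution.
Multiply by 7/1 = 7:
p = -21, q = 49

Step 4: Verify.
79*(-21) + 34*(49) = 7 = 7 ✓

p = -21, q = 49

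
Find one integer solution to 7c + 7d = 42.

Step 1: Check solvability.
gcd(7, 7) = 7
Since 7 divides 42, solutions exist.

Step 2: Apply extended Euclidean algorithm to find gcd.
We find integers such that 7*x0 + 7*y0 = 7

Step 3: Scale the particular solution.
Multiply by 42/7 = 6:
c = 0, d = 6

Step 4: Verify.
7*(0) + 7*(6) = 42 = 42 ✓

c = 0, d = 6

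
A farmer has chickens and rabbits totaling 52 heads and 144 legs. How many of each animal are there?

Let c = chickens, r = rabbits.
Heads: c + r = 52
Legs: 2c + 4r = 144
From the first equation, c = 52 - r. Substitute:
2(52 - r) + 4r = 144
104 + 2r = 144
r = (144 - 104)/2 = 20
c = 52 - 20 = 32

Chickens: 32, Rabbits: 20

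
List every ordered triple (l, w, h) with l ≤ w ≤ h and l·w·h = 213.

Iterate l from 1 to ⌊213^(1/3)⌋. For each l dividing 213, iterate w ≥ l with w dividing 213/l, and set h = 213/(l·w).
Triples found (2): (1×1×213), (1×3×71)

(1×1×213), (1×3×71)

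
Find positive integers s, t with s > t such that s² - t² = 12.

Factor: s² - t² = (s+t)(s-t) = 12.
We need two factors of 12 with the same parity.
Use s+t = 6 and s-t = 2 (product 6·2 = 12).
Adding: 2s = 8, so s = 4.
Subtracting: 2t = 4, so t = 2.
Check: 4² - 2² = 16 - 4 = 12 ✓

s = 4, t = 2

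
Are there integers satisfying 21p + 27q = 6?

Step 1: Compute gcd(21, 27).
gcd(21, 27) = 3

Step 2: Check divisibility.
Does 3 divide 6? 6 = 3 x 2, so yes.

By the theorem on linear Diophantine equations, 21p + 27q = 6 has integer solutions if and only if gcd(21, 27) divides 6. Since 3 | 6, solutions exist.

Yes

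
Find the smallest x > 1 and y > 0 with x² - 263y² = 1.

We seek the smallest positive integers (x, y) with x² - 263y² = 1, i.e., x² = 263y² + 1.
Try successive y values:
y = 1: x² = 263·1² + 1 = 264, not a perfect square
y = 2: x² = 263·2² + 1 = 1053, not a perfect square
y = 3: x² = 263·3² + 1 = 2368, not a perfect square
... continuing the search (or via continued fractions) ...
y = 8579: x² = 263·8579² + 1 = 19356600384, x = 139128 ✓

Verify: 139128² - 263·8579² = 19356600384 - 19356600383 = 1 ✓

x = 139128, y = 8579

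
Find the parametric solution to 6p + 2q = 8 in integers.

Step 1: Compute gcd(6, 2) = 2.
Since 2 divides 8, solutions exist.

Step 2: Find a particular solution using extended Euclidean algorithm.
We get p₀ = 0, q₀ = 4.
Check: 6*0 + 2*4 = 8 = 8 ✓

Step 3: Write the general solution.
p = 0 + (2/2)t = 0 + 1t
q = 4 - (6/2)t = 4 - 3t
for any integer t.

p = 0 + 1t, q = 4 - 3t for integer t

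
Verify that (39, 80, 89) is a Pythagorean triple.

Compute a² + b²:
39² + 80² = 1521 + 6400 = 7921
Compute c²:
89² = 7921
Since 7921 = 7921, it is a Pythagorean triple.

Yes, it is a Pythagorean triple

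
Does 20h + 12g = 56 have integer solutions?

Step 1: Compute gcd(20, 12).
gcd(20, 12) = 4

Step 2: Check divisibility.
Does 4 divide 56? 56 = 4 x 14, so yes.

By the theorem on linear Diophantine equations, 20h + 12g = 56 has integer solutions if and only if gcd(20, 12) divides 56. Since 4 | 56, solutions exist.

Yes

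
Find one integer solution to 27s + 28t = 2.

Step 1: Check solvability.
gcd(27, 28) = 1
Since 1 divides 2, solutions exist.

Step 2: Apply extended Euclidean algorithm to find gcd.
We find integers such that 27*x0 + 28*y0 = 1

Step 3: Scale the particular solution.
Multiply by 2/1 = 2:
s = -2, t = 2

Step 4: Verify.
27*(-2) + 28*(2) = 2 = 2 ✓

s = -2, t = 2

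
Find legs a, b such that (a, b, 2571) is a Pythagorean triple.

We need a² + b² = 2571² = 6610041.
Trying: 2475² + 696² = 6125625 + 484416 = 6610041 ✓

(2475, 696, 2571)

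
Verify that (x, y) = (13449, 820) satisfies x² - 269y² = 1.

Compute x² = 13449² = 180875601
Compute 269y² = 269·820² = 269·672400 = 180875600
x² - 269y² = 180875601 - 180875600 = 1
Since this equals 1, (13449, 820) is a solution.

Yes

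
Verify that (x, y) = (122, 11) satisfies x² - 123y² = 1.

Compute x² = 122² = 14884
Compute 123y² = 123·11² = 123·121 = 14883
x² - 123y² = 14884 - 14883 = 1
Since this equals 1, (122, 11) is a solution.

Yes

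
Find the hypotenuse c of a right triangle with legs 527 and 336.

c² = a² + b² = 527² + 336² = 277729 + 112896 = 390625
c = sqrt(390625) = 625

625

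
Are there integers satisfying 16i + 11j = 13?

Step 1: Compute gcd(16, 11).
gcd(16, 11) = 1

Step 2: Check divisibility.
Does 1 divide 13? 13 = 1 x 13, so yes.

By the theorem on linear Diophantine equations, 16i + 11j = 13 has integer solutions if and only if gcd(16, 11) divides 13. Since 1 | 13, solutions exist.

Yes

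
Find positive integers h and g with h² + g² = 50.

We need to find integers h, g > 0 such that h² + g² = 50.
Trying h = 1: g² = 50 - 1² = 50 - 1 = 49
g = 7
Check: 1² + 7² = 1 + 49 = 50 ✓

50 = 1² + 7²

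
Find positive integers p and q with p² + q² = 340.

We need to find integers p, q > 0 such that p² + q² = 340.
Trying p = 4: q² = 340 - 4² = 340 - 16 = 324
q = 18
Check: 4² + 18² = 16 + 324 = 340 ✓

340 = 4² + 18²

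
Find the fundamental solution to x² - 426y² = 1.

We seek the smallest positive integers (x, y) with x² - 426y² = 1, i.e., x² = 426y² + 1.
Try successive y values:
y = 1: x² = 426·1² + 1 = 427, not a perfect square
y = 2: x² = 426·2² + 1 = 1705, not a perfect square
y = 3: x² = 426·3² + 1 = 3835, not a perfect square
... continuing the search (or via continued fractions) ...
y = 4300: x² = 426·4300² + 1 = 7876740001, x = 88751 ✓

Verify: 88751² - 426·4300² = 7876740001 - 7876740000 = 1 ✓

x = 88751, y = 4300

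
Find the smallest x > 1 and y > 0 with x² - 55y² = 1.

We seek the smallest positive integers (x, y) with x² - 55y² = 1, i.e., x² = 55y² + 1.
Try successive y values:
y = 1: x² = 55·1² + 1 = 56, not a perfect square
y = 2: x² = 55·2² + 1 = 221, not a perfect square
y = 3: x² = 55·3² + 1 = 496, not a perfect square
... continuing the search (or via continued fractions) ...
y = 12: x² = 55·12² + 1 = 7921, x = 89 ✓

Verify: 89² - 55·12² = 7921 - 7920 = 1 ✓

x = 89, y = 12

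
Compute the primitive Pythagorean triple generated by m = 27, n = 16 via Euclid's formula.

a = m² - n² = 729 - 256 = 473
b = 2mn = 2·27·16 = 864
c = m² + n² = 729 + 256 = 985
Verify: 473² + 864² = 223729 + 746496 = 970225 = 985² ✓

(473, 864, 985)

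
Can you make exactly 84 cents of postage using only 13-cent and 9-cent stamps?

We need non-negative x, y with 13x + 9y = 84.
gcd(13, 9) = 1 divides 84, so integer solutions exist.
Search for a non-negative one: x = 3 gives 9y = 84 - 39 = 45, so y = 5.
Check: 13·3 + 9·5 = 84 ✓

Yes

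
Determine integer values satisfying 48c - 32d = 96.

Step 1: Check solvability.
gcd(48, 32) = 16
Since 16 divides 96, solutions exist.

Step 2: Apply extended Euclidean algorithm to find gcd.
We find integers such that 48*x0 + 32*y0 = 16

Step 3: Scale the particular solution.
Multiply by 96/16 = 6:
c = 6, d = 6

Step 4: Verify.
48*(6) - 32*(6) = 96 = 96 ✓

c = 6, d = 6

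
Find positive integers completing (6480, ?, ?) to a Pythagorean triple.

We need the other leg and hypotenuse such that 6480² + x² = c².
Take x = 16896, c = 18096: 6480² + 16896² = 41990400 + 285474816 = 327465216 = 18096² ✓
Triple: (6480, 16896, 18096)

(6480, 16896, 18096)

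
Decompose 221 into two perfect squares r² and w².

We need to find integers r, w > 0 such that r² + w² = 221.
Trying r = 5: w² = 221 - 5² = 221 - 25 = 196
w = 14
Check: 5² + 14² = 25 + 196 = 221 ✓

221 = 5² + 14²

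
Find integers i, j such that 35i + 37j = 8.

Step 1: Check solvability.
gcd(35, 37) = 1
Since 1 divides 8, solutions exist.

Step 2: Apply extended Euclidean algorithm to find gcd.
We find integers such that 35*x0 + 37*y0 = 1

Step 3: Scale the particular solution.
Multiply by 8/1 = 8:
i = 144, j = -136

Step 4: Verify.
35*(144) + 37*(-136) = 8 = 8 ✓

i = 144, j = -136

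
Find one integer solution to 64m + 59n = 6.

Step 1: Check solvability.
gcd(64, 59) = 1
Since 1 divides 6, solutions exist.

Step 2: Apply extended Euclidean algorithm to find gcd.
We find integers such that 64*x0 + 59*y0 = 1

Step 3: Scale the particular solution.
Multiply by 6/1 = 6:
m = 72, n = -78

Step 4: Verify.
64*(72) + 59*(-78) = 6 = 6 ✓

m = 72, n = -78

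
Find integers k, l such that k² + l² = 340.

We need to find integers k, l > 0 such that k² + l² = 340.
Trying k = 4: l² = 340 - 4² = 340 - 16 = 324
l = 18
Check: 4² + 18² = 16 + 324 = 340 ✓

340 = 4² + 18²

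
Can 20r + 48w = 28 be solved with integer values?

Step 1: Compute gcd(20, 48).
gcd(20, 48) = 4

Step 2: Check divisibility.
Does 4 divide 28? 28 = 4 x 7, so yes.

By the theorem on linear Diophantine equations, 20r + 48w = 28 has integer solutions if and only if gcd(20, 48) divides 28. Since 4 | 28, solutions exist.

Yes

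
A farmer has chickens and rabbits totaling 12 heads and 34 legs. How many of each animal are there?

Let c = chickens, r = rabbits.
Heads: c + r = 12
Legs: 2c + 4r = 34
From the first equation, c = 12 - r. Substitute:
2(12 - r) + 4r = 34
24 + 2r = 34
r = (34 - 24)/2 = 5
c = 12 - 5 = 7

Chickens: 7, Rabbits: 5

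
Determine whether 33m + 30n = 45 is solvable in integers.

Step 1: Compute gcd(33, 30).
gcd(33, 30) = 3

Step 2: Check divisibility.
Does 3 divide 45? 45 = 3 x 15, so yes.

By the theorem on linear Diophantine equations, 33m + 30n = 45 has integer solutions if and only if gcd(33, 30) divides 45. Since 3 | 45, solutions exist.

Yes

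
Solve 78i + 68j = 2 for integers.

Step 1: Check solvability.
gcd(78, 68) = 2
Since 2 divides 2, solutions exist.

Step 2: Apply extended Euclidean algorithm to find gcd.
We find integers such that 78*x0 + 68*y0 = 2

Step 3: Scale the particular solution.
Multiply by 2/2 = 1:
i = 7, j = -8

Step 4: Verify.
78*(7) + 68*(-8) = 2 = 2 ✓

i = 7, j = -8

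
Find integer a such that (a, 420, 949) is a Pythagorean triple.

a² = c² - b² = 949² - 420² = 900601 - 176400 = 724201
a = sqrt(724201) = 851

851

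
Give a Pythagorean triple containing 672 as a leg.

We need the other leg and hypotenuse such that 672² + x² = c².
Take x = 185, c = 697: 672² + 185² = 451584 + 34225 = 485809 = 697² ✓
Triple: (185, 672, 697)

(185, 672, 697)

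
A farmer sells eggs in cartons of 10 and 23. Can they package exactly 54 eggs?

We need non-negative a, b with 10a + 23b = 54.
gcd(10, 23) = 1 divides 54, but no a in [0, 5] gives non-negative b.

No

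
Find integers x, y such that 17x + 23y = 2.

Step 1: Check solvability.
gcd(17, 23) = 1
Since 1 divides 2, solutions exist.

Step 2: Apply extended Euclidean algorithm to find gcd.
We find integers such that 17*x0 + 23*y0 = 1

Step 3: Scale the particular solution.
Multiply by 2/1 = 2:
x = -8, y = 6

Step 4: Verify.
17*(-8) + 23*(6) = 2 = 2 ✓

x = -8, y = 6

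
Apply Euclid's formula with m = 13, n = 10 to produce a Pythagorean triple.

a = m² - n² = 13² - 10² = 169 - 100 = 69
b = 2mn = 2·13·10 = 260
c = m² + n² = 169 + 100 = 269
Verify: 69² + 260² = 4761 + 67600 = 72361 = 269² ✓

(69, 260, 269)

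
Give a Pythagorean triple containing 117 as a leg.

We need the other leg and hypotenuse such that 117² + x² = c².
Take x = 44, c = 125: 117² + 44² = 13689 + 1936 = 15625 = 125² ✓
Triple: (117, 44, 125)

(117, 44, 125)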